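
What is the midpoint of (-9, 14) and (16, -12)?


Midpoint = ((-9+16)/2, (14+-12)/2) = (3.5, 1)

(3.5, 1)


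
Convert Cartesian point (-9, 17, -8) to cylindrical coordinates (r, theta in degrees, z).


r = sqrt((-9)^2 + 17^2) = 19.2354
theta = atan2(17, -9) = 117.8973 deg
z = -8

r = 19.2354, theta = 117.8973 deg, z = -8


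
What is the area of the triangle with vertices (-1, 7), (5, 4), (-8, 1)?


Area = |x1(y2-y3) + x2(y3-y1) + x3(y1-y2)| / 2
= |-1*(4-1) + 5*(1-7) + -8*(7-4)| / 2
= 28.5

28.5


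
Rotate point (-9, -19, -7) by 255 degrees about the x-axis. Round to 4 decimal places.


x' = -9
y' = -19*cos(255) - -7*sin(255) = -1.8439
z' = -19*sin(255) + -7*cos(255) = 20.1643

(-9, -1.8439, 20.1643)


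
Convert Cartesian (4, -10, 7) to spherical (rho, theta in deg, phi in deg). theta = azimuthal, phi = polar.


rho = sqrt(4^2 + (-10)^2 + 7^2) = 12.8452
theta = atan2(-10, 4) = 291.8014 deg
phi = acos(7/12.8452) = 56.9788 deg

rho = 12.8452, theta = 291.8014 deg, phi = 56.9788 deg


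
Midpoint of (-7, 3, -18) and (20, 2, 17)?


Midpoint = ((-7+20)/2, (3+2)/2, (-18+17)/2) = (6.5, 2.5, -0.5)

(6.5, 2.5, -0.5)


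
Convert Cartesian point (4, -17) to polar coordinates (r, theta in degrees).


r = sqrt(4^2 + (-17)^2) = 17.4642
theta = atan2(-17, 4) = 283.2405 degrees

r = 17.4642, theta = 283.2405 degrees


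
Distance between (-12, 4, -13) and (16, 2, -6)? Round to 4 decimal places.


d = sqrt((16--12)^2 + (2-4)^2 + (-6--13)^2) = 28.931

28.931


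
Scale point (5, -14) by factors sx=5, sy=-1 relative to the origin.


Scaling: (x*sx, y*sy) = (5*5, -14*-1) = (25, 14)

(25, 14)


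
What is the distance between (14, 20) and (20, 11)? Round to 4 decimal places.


d = sqrt((20-14)^2 + (11-20)^2) = 10.8167

10.8167


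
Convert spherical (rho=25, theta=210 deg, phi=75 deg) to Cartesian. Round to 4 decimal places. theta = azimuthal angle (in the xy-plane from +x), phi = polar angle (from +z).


x = 25 * sin(75) * cos(210) = -20.9129
y = 25 * sin(75) * sin(210) = -12.0741
z = 25 * cos(75) = 6.4705

(-20.9129, -12.0741, 6.4705)


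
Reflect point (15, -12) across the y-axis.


Reflection across y-axis: (x, y) -> (-x, y)
(15, -12) -> (-15, -12)

(-15, -12)


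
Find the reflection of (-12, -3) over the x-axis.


Reflection across x-axis: (x, y) -> (x, -y)
(-12, -3) -> (-12, 3)

(-12, 3)


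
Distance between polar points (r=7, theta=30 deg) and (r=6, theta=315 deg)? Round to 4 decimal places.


d = sqrt(r1^2 + r2^2 - 2*r1*r2*cos(t2-t1))
d = sqrt(7^2 + 6^2 - 2*7*6*cos(315-30)) = 7.9536

7.9536


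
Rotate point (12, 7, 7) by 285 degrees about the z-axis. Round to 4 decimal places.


x' = 12*cos(285) - 7*sin(285) = 9.8673
y' = 12*sin(285) + 7*cos(285) = -9.7794
z' = 7

(9.8673, -9.7794, 7)


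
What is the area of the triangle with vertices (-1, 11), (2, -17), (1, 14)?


Area = |x1(y2-y3) + x2(y3-y1) + x3(y1-y2)| / 2
= |-1*(-17-14) + 2*(14-11) + 1*(11--17)| / 2
= 32.5

32.5


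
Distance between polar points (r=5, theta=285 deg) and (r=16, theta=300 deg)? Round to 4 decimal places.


d = sqrt(r1^2 + r2^2 - 2*r1*r2*cos(t2-t1))
d = sqrt(5^2 + 16^2 - 2*5*16*cos(300-285)) = 11.2451

11.2451


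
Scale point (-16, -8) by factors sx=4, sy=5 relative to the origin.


Scaling: (x*sx, y*sy) = (-16*4, -8*5) = (-64, -40)

(-64, -40)


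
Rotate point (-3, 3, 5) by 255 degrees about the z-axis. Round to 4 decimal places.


x' = -3*cos(255) - 3*sin(255) = 3.6742
y' = -3*sin(255) + 3*cos(255) = 2.1213
z' = 5

(3.6742, 2.1213, 5)


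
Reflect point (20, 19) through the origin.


Reflection through origin: (x, y) -> (-x, -y)
(20, 19) -> (-20, -19)

(-20, -19)


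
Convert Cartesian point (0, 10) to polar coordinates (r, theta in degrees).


r = sqrt(0^2 + 10^2) = 10
theta = atan2(10, 0) = 90 degrees

r = 10, theta = 90 degrees


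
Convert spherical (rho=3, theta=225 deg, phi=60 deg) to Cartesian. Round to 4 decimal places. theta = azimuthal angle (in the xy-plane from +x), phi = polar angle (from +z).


x = 3 * sin(60) * cos(225) = -1.8371
y = 3 * sin(60) * sin(225) = -1.8371
z = 3 * cos(60) = 1.5

(-1.8371, -1.8371, 1.5)


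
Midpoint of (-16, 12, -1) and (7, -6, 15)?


Midpoint = ((-16+7)/2, (12+-6)/2, (-1+15)/2) = (-4.5, 3, 7)

(-4.5, 3, 7)


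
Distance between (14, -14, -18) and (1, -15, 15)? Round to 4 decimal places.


d = sqrt((1-14)^2 + (-15--14)^2 + (15--18)^2) = 35.4824

35.4824


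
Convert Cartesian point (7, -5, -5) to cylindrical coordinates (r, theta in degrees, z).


r = sqrt(7^2 + (-5)^2) = 8.6023
theta = atan2(-5, 7) = 324.4623 deg
z = -5

r = 8.6023, theta = 324.4623 deg, z = -5


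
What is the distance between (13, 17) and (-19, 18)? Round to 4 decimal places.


d = sqrt((-19-13)^2 + (18-17)^2) = 32.0156

32.0156


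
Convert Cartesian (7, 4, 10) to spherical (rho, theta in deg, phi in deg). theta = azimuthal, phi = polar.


rho = sqrt(7^2 + 4^2 + 10^2) = 12.8452
theta = atan2(4, 7) = 29.7449 deg
phi = acos(10/12.8452) = 38.8767 deg

rho = 12.8452, theta = 29.7449 deg, phi = 38.8767 deg


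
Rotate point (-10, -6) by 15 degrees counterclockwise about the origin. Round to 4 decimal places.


x' = -10*cos(15) - -6*sin(15) = -8.1063
y' = -10*sin(15) + -6*cos(15) = -8.3837

(-8.1063, -8.3837)


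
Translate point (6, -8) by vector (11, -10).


Translation: (x+dx, y+dy) = (6+11, -8+-10) = (17, -18)

(17, -18)


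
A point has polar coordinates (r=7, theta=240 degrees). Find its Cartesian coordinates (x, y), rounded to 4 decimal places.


x = 7 * cos(240) = -3.5
y = 7 * sin(240) = -6.0622

(-3.5, -6.0622)


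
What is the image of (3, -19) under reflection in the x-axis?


Reflection across x-axis: (x, y) -> (x, -y)
(3, -19) -> (3, 19)

(3, 19)


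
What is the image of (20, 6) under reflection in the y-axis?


Reflection across y-axis: (x, y) -> (-x, y)
(20, 6) -> (-20, 6)

(-20, 6)


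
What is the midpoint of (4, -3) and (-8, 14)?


Midpoint = ((4+-8)/2, (-3+14)/2) = (-2, 5.5)

(-2, 5.5)


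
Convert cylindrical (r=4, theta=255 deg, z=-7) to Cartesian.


x = 4 * cos(255) = -1.0353
y = 4 * sin(255) = -3.8637
z = -7

(-1.0353, -3.8637, -7)


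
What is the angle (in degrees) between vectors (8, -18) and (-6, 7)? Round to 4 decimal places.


dot = 8*-6 + -18*7 = -174
|u| = 19.6977, |v| = 9.2195
cos(angle) = -0.9581
angle = 163.3612 degrees

163.3612 degrees


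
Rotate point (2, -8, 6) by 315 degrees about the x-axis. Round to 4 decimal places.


x' = 2
y' = -8*cos(315) - 6*sin(315) = -1.4142
z' = -8*sin(315) + 6*cos(315) = 9.8995

(2, -1.4142, 9.8995)


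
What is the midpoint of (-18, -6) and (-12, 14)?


Midpoint = ((-18+-12)/2, (-6+14)/2) = (-15, 4)

(-15, 4)


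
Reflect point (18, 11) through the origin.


Reflection through origin: (x, y) -> (-x, -y)
(18, 11) -> (-18, -11)

(-18, -11)


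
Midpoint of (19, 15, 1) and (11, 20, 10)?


Midpoint = ((19+11)/2, (15+20)/2, (1+10)/2) = (15, 17.5, 5.5)

(15, 17.5, 5.5)


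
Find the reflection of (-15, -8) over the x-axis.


Reflection across x-axis: (x, y) -> (x, -y)
(-15, -8) -> (-15, 8)

(-15, 8)


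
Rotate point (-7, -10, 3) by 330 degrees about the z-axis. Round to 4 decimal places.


x' = -7*cos(330) - -10*sin(330) = -11.0622
y' = -7*sin(330) + -10*cos(330) = -5.1603
z' = 3

(-11.0622, -5.1603, 3)


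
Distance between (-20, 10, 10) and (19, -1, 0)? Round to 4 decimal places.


d = sqrt((19--20)^2 + (-1-10)^2 + (0-10)^2) = 41.7373

41.7373


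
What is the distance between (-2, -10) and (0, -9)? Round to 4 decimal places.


d = sqrt((0--2)^2 + (-9--10)^2) = 2.2361

2.2361


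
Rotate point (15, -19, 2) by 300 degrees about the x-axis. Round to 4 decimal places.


x' = 15
y' = -19*cos(300) - 2*sin(300) = -7.7679
z' = -19*sin(300) + 2*cos(300) = 17.4545

(15, -7.7679, 17.4545)


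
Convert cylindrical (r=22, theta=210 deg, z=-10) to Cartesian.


x = 22 * cos(210) = -19.0526
y = 22 * sin(210) = -11
z = -10

(-19.0526, -11, -10)


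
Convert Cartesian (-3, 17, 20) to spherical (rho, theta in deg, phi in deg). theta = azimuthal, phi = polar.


rho = sqrt((-3)^2 + 17^2 + 20^2) = 26.4197
theta = atan2(17, -3) = 100.008 deg
phi = acos(20/26.4197) = 40.7986 deg

rho = 26.4197, theta = 100.008 deg, phi = 40.7986 deg


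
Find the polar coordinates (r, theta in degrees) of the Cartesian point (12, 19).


r = sqrt(12^2 + 19^2) = 22.4722
theta = atan2(19, 12) = 57.7244 degrees

r = 22.4722, theta = 57.7244 degrees


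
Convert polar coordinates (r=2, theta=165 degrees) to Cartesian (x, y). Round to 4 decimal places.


x = 2 * cos(165) = -1.9319
y = 2 * sin(165) = 0.5176

(-1.9319, 0.5176)


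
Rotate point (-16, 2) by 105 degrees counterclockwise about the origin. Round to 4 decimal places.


x' = -16*cos(105) - 2*sin(105) = 2.2093
y' = -16*sin(105) + 2*cos(105) = -15.9725

(2.2093, -15.9725)


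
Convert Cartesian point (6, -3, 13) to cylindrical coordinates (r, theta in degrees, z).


r = sqrt(6^2 + (-3)^2) = 6.7082
theta = atan2(-3, 6) = 333.4349 deg
z = 13

r = 6.7082, theta = 333.4349 deg, z = 13


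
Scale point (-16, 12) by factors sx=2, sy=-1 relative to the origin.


Scaling: (x*sx, y*sy) = (-16*2, 12*-1) = (-32, -12)

(-32, -12)


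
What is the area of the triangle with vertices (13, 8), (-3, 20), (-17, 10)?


Area = |x1(y2-y3) + x2(y3-y1) + x3(y1-y2)| / 2
= |13*(20-10) + -3*(10-8) + -17*(8-20)| / 2
= 164

164


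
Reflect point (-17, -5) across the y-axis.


Reflection across y-axis: (x, y) -> (-x, y)
(-17, -5) -> (17, -5)

(17, -5)


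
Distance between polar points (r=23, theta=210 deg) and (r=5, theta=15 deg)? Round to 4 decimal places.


d = sqrt(r1^2 + r2^2 - 2*r1*r2*cos(t2-t1))
d = sqrt(23^2 + 5^2 - 2*23*5*cos(15-210)) = 27.8597

27.8597


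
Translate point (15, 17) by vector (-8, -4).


Translation: (x+dx, y+dy) = (15+-8, 17+-4) = (7, 13)

(7, 13)


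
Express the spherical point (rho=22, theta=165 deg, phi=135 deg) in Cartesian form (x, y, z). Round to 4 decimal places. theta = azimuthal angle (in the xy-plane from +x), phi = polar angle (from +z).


x = 22 * sin(135) * cos(165) = -15.0263
y = 22 * sin(135) * sin(165) = 4.0263
z = 22 * cos(135) = -15.5563

(-15.0263, 4.0263, -15.5563)


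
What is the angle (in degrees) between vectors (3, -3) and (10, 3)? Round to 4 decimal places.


dot = 3*10 + -3*3 = 21
|u| = 4.2426, |v| = 10.4403
cos(angle) = 0.4741
angle = 61.6992 degrees

61.6992 degrees


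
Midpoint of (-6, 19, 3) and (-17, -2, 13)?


Midpoint = ((-6+-17)/2, (19+-2)/2, (3+13)/2) = (-11.5, 8.5, 8)

(-11.5, 8.5, 8)


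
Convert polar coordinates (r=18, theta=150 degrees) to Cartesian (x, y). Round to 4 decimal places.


x = 18 * cos(150) = -15.5885
y = 18 * sin(150) = 9

(-15.5885, 9)


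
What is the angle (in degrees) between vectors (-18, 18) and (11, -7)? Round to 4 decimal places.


dot = -18*11 + 18*-7 = -324
|u| = 25.4558, |v| = 13.0384
cos(angle) = -0.9762
angle = 167.4712 degrees

167.4712 degrees


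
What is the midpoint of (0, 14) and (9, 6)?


Midpoint = ((0+9)/2, (14+6)/2) = (4.5, 10)

(4.5, 10)


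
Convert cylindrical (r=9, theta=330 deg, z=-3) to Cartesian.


x = 9 * cos(330) = 7.7942
y = 9 * sin(330) = -4.5
z = -3

(7.7942, -4.5, -3)


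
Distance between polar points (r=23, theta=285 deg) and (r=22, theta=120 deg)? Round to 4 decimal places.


d = sqrt(r1^2 + r2^2 - 2*r1*r2*cos(t2-t1))
d = sqrt(23^2 + 22^2 - 2*23*22*cos(120-285)) = 44.6152

44.6152


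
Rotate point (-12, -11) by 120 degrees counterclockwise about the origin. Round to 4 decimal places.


x' = -12*cos(120) - -11*sin(120) = 15.5263
y' = -12*sin(120) + -11*cos(120) = -4.8923

(15.5263, -4.8923)


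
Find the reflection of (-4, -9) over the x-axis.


Reflection across x-axis: (x, y) -> (x, -y)
(-4, -9) -> (-4, 9)

(-4, 9)


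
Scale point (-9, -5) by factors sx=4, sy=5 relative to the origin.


Scaling: (x*sx, y*sy) = (-9*4, -5*5) = (-36, -25)

(-36, -25)


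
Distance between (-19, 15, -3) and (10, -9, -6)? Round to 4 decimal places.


d = sqrt((10--19)^2 + (-9-15)^2 + (-6--3)^2) = 37.7624

37.7624


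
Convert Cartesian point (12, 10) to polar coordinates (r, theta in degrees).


r = sqrt(12^2 + 10^2) = 15.6205
theta = atan2(10, 12) = 39.8056 degrees

r = 15.6205, theta = 39.8056 degrees


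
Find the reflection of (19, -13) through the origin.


Reflection through origin: (x, y) -> (-x, -y)
(19, -13) -> (-19, 13)

(-19, 13)


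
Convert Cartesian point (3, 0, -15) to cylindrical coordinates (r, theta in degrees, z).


r = sqrt(3^2 + 0^2) = 3
theta = atan2(0, 3) = 0 deg
z = -15

r = 3, theta = 0 deg, z = -15


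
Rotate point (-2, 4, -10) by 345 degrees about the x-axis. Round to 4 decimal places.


x' = -2
y' = 4*cos(345) - -10*sin(345) = 1.2755
z' = 4*sin(345) + -10*cos(345) = -10.6945

(-2, 1.2755, -10.6945)


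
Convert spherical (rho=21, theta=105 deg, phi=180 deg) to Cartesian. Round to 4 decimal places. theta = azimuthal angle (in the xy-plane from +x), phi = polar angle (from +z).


x = 21 * sin(180) * cos(105) = 0
y = 21 * sin(180) * sin(105) = 0
z = 21 * cos(180) = -21

(0, 0, -21)


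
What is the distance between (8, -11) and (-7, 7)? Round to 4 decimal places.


d = sqrt((-7-8)^2 + (7--11)^2) = 23.4307

23.4307


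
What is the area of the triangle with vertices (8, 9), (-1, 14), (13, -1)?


Area = |x1(y2-y3) + x2(y3-y1) + x3(y1-y2)| / 2
= |8*(14--1) + -1*(-1-9) + 13*(9-14)| / 2
= 32.5

32.5


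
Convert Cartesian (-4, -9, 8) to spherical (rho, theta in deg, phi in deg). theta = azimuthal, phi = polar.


rho = sqrt((-4)^2 + (-9)^2 + 8^2) = 12.6886
theta = atan2(-9, -4) = 246.0375 deg
phi = acos(8/12.6886) = 50.9138 deg

rho = 12.6886, theta = 246.0375 deg, phi = 50.9138 deg


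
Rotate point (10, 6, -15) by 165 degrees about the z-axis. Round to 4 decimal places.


x' = 10*cos(165) - 6*sin(165) = -11.2122
y' = 10*sin(165) + 6*cos(165) = -3.2074
z' = -15

(-11.2122, -3.2074, -15)


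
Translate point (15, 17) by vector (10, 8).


Translation: (x+dx, y+dy) = (15+10, 17+8) = (25, 25)

(25, 25)


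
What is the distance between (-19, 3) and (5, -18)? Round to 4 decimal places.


d = sqrt((5--19)^2 + (-18-3)^2) = 31.8904

31.8904


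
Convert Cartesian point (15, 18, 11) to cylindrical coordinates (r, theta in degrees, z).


r = sqrt(15^2 + 18^2) = 23.4307
theta = atan2(18, 15) = 50.1944 deg
z = 11

r = 23.4307, theta = 50.1944 deg, z = 11


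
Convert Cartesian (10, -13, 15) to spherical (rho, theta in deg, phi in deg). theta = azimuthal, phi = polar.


rho = sqrt(10^2 + (-13)^2 + 15^2) = 22.2261
theta = atan2(-13, 10) = 307.5686 deg
phi = acos(15/22.2261) = 47.555 deg

rho = 22.2261, theta = 307.5686 deg, phi = 47.555 deg


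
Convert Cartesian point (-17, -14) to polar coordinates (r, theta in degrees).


r = sqrt((-17)^2 + (-14)^2) = 22.0227
theta = atan2(-14, -17) = 219.4725 degrees

r = 22.0227, theta = 219.4725 degrees


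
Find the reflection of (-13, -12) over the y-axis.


Reflection across y-axis: (x, y) -> (-x, y)
(-13, -12) -> (13, -12)

(13, -12)


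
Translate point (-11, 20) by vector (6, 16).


Translation: (x+dx, y+dy) = (-11+6, 20+16) = (-5, 36)

(-5, 36)


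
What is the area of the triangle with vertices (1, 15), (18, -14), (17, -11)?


Area = |x1(y2-y3) + x2(y3-y1) + x3(y1-y2)| / 2
= |1*(-14--11) + 18*(-11-15) + 17*(15--14)| / 2
= 11

11


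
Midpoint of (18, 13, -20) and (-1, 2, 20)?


Midpoint = ((18+-1)/2, (13+2)/2, (-20+20)/2) = (8.5, 7.5, 0)

(8.5, 7.5, 0)


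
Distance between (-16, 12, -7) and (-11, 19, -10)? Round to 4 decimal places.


d = sqrt((-11--16)^2 + (19-12)^2 + (-10--7)^2) = 9.1104

9.1104


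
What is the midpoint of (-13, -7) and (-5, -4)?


Midpoint = ((-13+-5)/2, (-7+-4)/2) = (-9, -5.5)

(-9, -5.5)


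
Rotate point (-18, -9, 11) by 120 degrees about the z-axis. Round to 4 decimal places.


x' = -18*cos(120) - -9*sin(120) = 16.7942
y' = -18*sin(120) + -9*cos(120) = -11.0885
z' = 11

(16.7942, -11.0885, 11)


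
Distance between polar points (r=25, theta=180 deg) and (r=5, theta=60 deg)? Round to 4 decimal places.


d = sqrt(r1^2 + r2^2 - 2*r1*r2*cos(t2-t1))
d = sqrt(25^2 + 5^2 - 2*25*5*cos(60-180)) = 27.8388

27.8388


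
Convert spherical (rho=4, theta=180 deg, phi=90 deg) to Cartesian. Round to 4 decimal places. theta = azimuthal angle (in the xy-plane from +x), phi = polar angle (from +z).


x = 4 * sin(90) * cos(180) = -4
y = 4 * sin(90) * sin(180) = 0
z = 4 * cos(90) = 0

(-4, 0, 0)


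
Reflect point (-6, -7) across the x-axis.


Reflection across x-axis: (x, y) -> (x, -y)
(-6, -7) -> (-6, 7)

(-6, 7)


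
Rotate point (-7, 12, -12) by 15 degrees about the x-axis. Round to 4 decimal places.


x' = -7
y' = 12*cos(15) - -12*sin(15) = 14.6969
z' = 12*sin(15) + -12*cos(15) = -8.4853

(-7, 14.6969, -8.4853)


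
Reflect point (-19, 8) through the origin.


Reflection through origin: (x, y) -> (-x, -y)
(-19, 8) -> (19, -8)

(19, -8)


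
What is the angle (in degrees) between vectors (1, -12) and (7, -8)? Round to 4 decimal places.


dot = 1*7 + -12*-8 = 103
|u| = 12.0416, |v| = 10.6301
cos(angle) = 0.8047
angle = 36.4223 degrees

36.4223 degrees


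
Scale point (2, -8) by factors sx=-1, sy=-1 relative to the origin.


Scaling: (x*sx, y*sy) = (2*-1, -8*-1) = (-2, 8)

(-2, 8)


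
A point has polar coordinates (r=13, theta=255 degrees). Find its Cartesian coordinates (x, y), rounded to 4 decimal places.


x = 13 * cos(255) = -3.3646
y = 13 * sin(255) = -12.557

(-3.3646, -12.557)


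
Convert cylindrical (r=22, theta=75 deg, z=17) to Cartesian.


x = 22 * cos(75) = 5.694
y = 22 * sin(75) = 21.2504
z = 17

(5.694, 21.2504, 17)


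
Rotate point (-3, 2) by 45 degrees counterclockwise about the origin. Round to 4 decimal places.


x' = -3*cos(45) - 2*sin(45) = -3.5355
y' = -3*sin(45) + 2*cos(45) = -0.7071

(-3.5355, -0.7071)


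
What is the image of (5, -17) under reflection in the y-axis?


Reflection across y-axis: (x, y) -> (-x, y)
(5, -17) -> (-5, -17)

(-5, -17)


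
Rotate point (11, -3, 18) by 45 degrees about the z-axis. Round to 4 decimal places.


x' = 11*cos(45) - -3*sin(45) = 9.8995
y' = 11*sin(45) + -3*cos(45) = 5.6569
z' = 18

(9.8995, 5.6569, 18)


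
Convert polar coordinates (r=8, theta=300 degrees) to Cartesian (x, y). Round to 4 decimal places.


x = 8 * cos(300) = 4
y = 8 * sin(300) = -6.9282

(4, -6.9282)


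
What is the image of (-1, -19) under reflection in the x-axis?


Reflection across x-axis: (x, y) -> (x, -y)
(-1, -19) -> (-1, 19)

(-1, 19)


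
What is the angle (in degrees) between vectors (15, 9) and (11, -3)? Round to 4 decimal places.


dot = 15*11 + 9*-3 = 138
|u| = 17.4929, |v| = 11.4018
cos(angle) = 0.6919
angle = 46.2189 degrees

46.2189 degrees


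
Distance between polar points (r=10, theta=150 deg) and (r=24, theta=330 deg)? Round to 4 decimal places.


d = sqrt(r1^2 + r2^2 - 2*r1*r2*cos(t2-t1))
d = sqrt(10^2 + 24^2 - 2*10*24*cos(330-150)) = 34

34


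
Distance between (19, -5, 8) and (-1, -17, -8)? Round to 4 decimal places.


d = sqrt((-1-19)^2 + (-17--5)^2 + (-8-8)^2) = 28.2843

28.2843


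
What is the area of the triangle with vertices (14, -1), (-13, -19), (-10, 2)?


Area = |x1(y2-y3) + x2(y3-y1) + x3(y1-y2)| / 2
= |14*(-19-2) + -13*(2--1) + -10*(-1--19)| / 2
= 256.5

256.5


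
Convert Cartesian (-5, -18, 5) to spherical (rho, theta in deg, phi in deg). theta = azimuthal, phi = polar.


rho = sqrt((-5)^2 + (-18)^2 + 5^2) = 19.3391
theta = atan2(-18, -5) = 254.4759 deg
phi = acos(5/19.3391) = 75.0163 deg

rho = 19.3391, theta = 254.4759 deg, phi = 75.0163 deg


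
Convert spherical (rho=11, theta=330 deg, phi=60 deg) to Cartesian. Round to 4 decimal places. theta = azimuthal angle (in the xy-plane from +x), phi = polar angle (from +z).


x = 11 * sin(60) * cos(330) = 8.25
y = 11 * sin(60) * sin(330) = -4.7631
z = 11 * cos(60) = 5.5

(8.25, -4.7631, 5.5)


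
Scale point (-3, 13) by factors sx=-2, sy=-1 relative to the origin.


Scaling: (x*sx, y*sy) = (-3*-2, 13*-1) = (6, -13)

(6, -13)


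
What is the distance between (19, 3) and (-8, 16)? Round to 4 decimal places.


d = sqrt((-8-19)^2 + (16-3)^2) = 29.9666

29.9666


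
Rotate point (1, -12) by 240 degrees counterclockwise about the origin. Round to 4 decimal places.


x' = 1*cos(240) - -12*sin(240) = -10.8923
y' = 1*sin(240) + -12*cos(240) = 5.134

(-10.8923, 5.134)


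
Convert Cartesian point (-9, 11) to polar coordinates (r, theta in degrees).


r = sqrt((-9)^2 + 11^2) = 14.2127
theta = atan2(11, -9) = 129.2894 degrees

r = 14.2127, theta = 129.2894 degrees


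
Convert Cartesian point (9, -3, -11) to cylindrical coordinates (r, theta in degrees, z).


r = sqrt(9^2 + (-3)^2) = 9.4868
theta = atan2(-3, 9) = 341.5651 deg
z = -11

r = 9.4868, theta = 341.5651 deg, z = -11


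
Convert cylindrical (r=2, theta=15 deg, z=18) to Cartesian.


x = 2 * cos(15) = 1.9319
y = 2 * sin(15) = 0.5176
z = 18

(1.9319, 0.5176, 18)


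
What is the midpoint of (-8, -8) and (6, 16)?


Midpoint = ((-8+6)/2, (-8+16)/2) = (-1, 4)

(-1, 4)


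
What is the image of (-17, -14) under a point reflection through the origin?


Reflection through origin: (x, y) -> (-x, -y)
(-17, -14) -> (17, 14)

(17, 14)


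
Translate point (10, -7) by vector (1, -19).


Translation: (x+dx, y+dy) = (10+1, -7+-19) = (11, -26)

(11, -26)


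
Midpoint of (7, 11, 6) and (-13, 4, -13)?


Midpoint = ((7+-13)/2, (11+4)/2, (6+-13)/2) = (-3, 7.5, -3.5)

(-3, 7.5, -3.5)


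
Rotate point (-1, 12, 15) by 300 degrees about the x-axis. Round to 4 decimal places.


x' = -1
y' = 12*cos(300) - 15*sin(300) = 18.9904
z' = 12*sin(300) + 15*cos(300) = -2.8923

(-1, 18.9904, -2.8923)


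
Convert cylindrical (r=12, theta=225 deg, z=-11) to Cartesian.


x = 12 * cos(225) = -8.4853
y = 12 * sin(225) = -8.4853
z = -11

(-8.4853, -8.4853, -11)


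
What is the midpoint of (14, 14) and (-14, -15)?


Midpoint = ((14+-14)/2, (14+-15)/2) = (0, -0.5)

(0, -0.5)


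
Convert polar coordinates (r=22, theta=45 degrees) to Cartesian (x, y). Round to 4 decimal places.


x = 22 * cos(45) = 15.5563
y = 22 * sin(45) = 15.5563

(15.5563, 15.5563)


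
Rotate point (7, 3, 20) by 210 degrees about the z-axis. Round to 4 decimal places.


x' = 7*cos(210) - 3*sin(210) = -4.5622
y' = 7*sin(210) + 3*cos(210) = -6.0981
z' = 20

(-4.5622, -6.0981, 20)


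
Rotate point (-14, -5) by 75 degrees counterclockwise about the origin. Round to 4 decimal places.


x' = -14*cos(75) - -5*sin(75) = 1.2062
y' = -14*sin(75) + -5*cos(75) = -14.8171

(1.2062, -14.8171)


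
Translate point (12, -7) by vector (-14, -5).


Translation: (x+dx, y+dy) = (12+-14, -7+-5) = (-2, -12)

(-2, -12)


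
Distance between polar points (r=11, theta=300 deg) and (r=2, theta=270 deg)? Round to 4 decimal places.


d = sqrt(r1^2 + r2^2 - 2*r1*r2*cos(t2-t1))
d = sqrt(11^2 + 2^2 - 2*11*2*cos(270-300)) = 9.3217

9.3217


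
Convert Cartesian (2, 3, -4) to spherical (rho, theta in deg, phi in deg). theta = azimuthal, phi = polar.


rho = sqrt(2^2 + 3^2 + (-4)^2) = 5.3852
theta = atan2(3, 2) = 56.3099 deg
phi = acos(-4/5.3852) = 137.9689 deg

rho = 5.3852, theta = 56.3099 deg, phi = 137.9689 deg


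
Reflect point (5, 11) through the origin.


Reflection through origin: (x, y) -> (-x, -y)
(5, 11) -> (-5, -11)

(-5, -11)


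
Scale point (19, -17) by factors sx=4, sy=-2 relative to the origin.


Scaling: (x*sx, y*sy) = (19*4, -17*-2) = (76, 34)

(76, 34)


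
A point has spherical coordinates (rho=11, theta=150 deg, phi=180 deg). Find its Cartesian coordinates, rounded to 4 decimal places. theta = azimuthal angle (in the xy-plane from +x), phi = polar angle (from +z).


x = 11 * sin(180) * cos(150) = 0
y = 11 * sin(180) * sin(150) = 0
z = 11 * cos(180) = -11

(0, 0, -11)


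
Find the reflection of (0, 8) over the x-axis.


Reflection across x-axis: (x, y) -> (x, -y)
(0, 8) -> (0, -8)

(0, -8)


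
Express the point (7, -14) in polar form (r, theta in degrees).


r = sqrt(7^2 + (-14)^2) = 15.6525
theta = atan2(-14, 7) = 296.5651 degrees

r = 15.6525, theta = 296.5651 degrees


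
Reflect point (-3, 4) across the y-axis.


Reflection across y-axis: (x, y) -> (-x, y)
(-3, 4) -> (3, 4)

(3, 4)


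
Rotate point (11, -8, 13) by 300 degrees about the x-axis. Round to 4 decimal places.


x' = 11
y' = -8*cos(300) - 13*sin(300) = 7.2583
z' = -8*sin(300) + 13*cos(300) = 13.4282

(11, 7.2583, 13.4282)


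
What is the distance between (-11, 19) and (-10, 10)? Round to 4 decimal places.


d = sqrt((-10--11)^2 + (10-19)^2) = 9.0554

9.0554


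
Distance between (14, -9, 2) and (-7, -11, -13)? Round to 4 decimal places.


d = sqrt((-7-14)^2 + (-11--9)^2 + (-13-2)^2) = 25.8844

25.8844


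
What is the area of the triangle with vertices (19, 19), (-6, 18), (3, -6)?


Area = |x1(y2-y3) + x2(y3-y1) + x3(y1-y2)| / 2
= |19*(18--6) + -6*(-6-19) + 3*(19-18)| / 2
= 304.5

304.5


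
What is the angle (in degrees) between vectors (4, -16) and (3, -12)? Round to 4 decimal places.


dot = 4*3 + -16*-12 = 204
|u| = 16.4924, |v| = 12.3693
cos(angle) = 1
angle = 0 degrees

0 degrees


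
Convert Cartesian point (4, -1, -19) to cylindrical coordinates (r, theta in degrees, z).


r = sqrt(4^2 + (-1)^2) = 4.1231
theta = atan2(-1, 4) = 345.9638 deg
z = -19

r = 4.1231, theta = 345.9638 deg, z = -19


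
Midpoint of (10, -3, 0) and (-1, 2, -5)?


Midpoint = ((10+-1)/2, (-3+2)/2, (0+-5)/2) = (4.5, -0.5, -2.5)

(4.5, -0.5, -2.5)


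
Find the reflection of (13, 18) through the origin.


Reflection through origin: (x, y) -> (-x, -y)
(13, 18) -> (-13, -18)

(-13, -18)


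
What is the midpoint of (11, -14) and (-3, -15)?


Midpoint = ((11+-3)/2, (-14+-15)/2) = (4, -14.5)

(4, -14.5)


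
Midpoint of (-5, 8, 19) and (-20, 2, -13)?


Midpoint = ((-5+-20)/2, (8+2)/2, (19+-13)/2) = (-12.5, 5, 3)

(-12.5, 5, 3)


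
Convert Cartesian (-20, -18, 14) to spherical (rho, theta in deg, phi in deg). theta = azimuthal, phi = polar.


rho = sqrt((-20)^2 + (-18)^2 + 14^2) = 30.3315
theta = atan2(-18, -20) = 221.9872 deg
phi = acos(14/30.3315) = 62.5118 deg

rho = 30.3315, theta = 221.9872 deg, phi = 62.5118 deg


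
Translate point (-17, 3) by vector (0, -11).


Translation: (x+dx, y+dy) = (-17+0, 3+-11) = (-17, -8)

(-17, -8)


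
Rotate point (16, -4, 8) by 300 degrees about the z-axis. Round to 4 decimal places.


x' = 16*cos(300) - -4*sin(300) = 4.5359
y' = 16*sin(300) + -4*cos(300) = -15.8564
z' = 8

(4.5359, -15.8564, 8)


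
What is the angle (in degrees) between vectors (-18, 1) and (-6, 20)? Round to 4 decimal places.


dot = -18*-6 + 1*20 = 128
|u| = 18.0278, |v| = 20.8806
cos(angle) = 0.34
angle = 70.1209 degrees

70.1209 degrees


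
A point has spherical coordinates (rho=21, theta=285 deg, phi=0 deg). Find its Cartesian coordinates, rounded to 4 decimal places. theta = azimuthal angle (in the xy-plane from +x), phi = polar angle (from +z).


x = 21 * sin(0) * cos(285) = 0
y = 21 * sin(0) * sin(285) = 0
z = 21 * cos(0) = 21

(0, 0, 21)


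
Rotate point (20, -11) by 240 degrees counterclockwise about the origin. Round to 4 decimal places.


x' = 20*cos(240) - -11*sin(240) = -19.5263
y' = 20*sin(240) + -11*cos(240) = -11.8205

(-19.5263, -11.8205)


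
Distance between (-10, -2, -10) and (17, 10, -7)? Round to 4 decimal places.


d = sqrt((17--10)^2 + (10--2)^2 + (-7--10)^2) = 29.6985

29.6985


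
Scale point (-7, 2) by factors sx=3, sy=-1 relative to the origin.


Scaling: (x*sx, y*sy) = (-7*3, 2*-1) = (-21, -2)

(-21, -2)


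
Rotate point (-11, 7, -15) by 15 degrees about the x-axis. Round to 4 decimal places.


x' = -11
y' = 7*cos(15) - -15*sin(15) = 10.6438
z' = 7*sin(15) + -15*cos(15) = -12.6772

(-11, 10.6438, -12.6772)


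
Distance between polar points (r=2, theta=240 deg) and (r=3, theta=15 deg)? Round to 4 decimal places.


d = sqrt(r1^2 + r2^2 - 2*r1*r2*cos(t2-t1))
d = sqrt(2^2 + 3^2 - 2*2*3*cos(15-240)) = 4.6352

4.6352


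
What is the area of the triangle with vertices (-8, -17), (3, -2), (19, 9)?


Area = |x1(y2-y3) + x2(y3-y1) + x3(y1-y2)| / 2
= |-8*(-2-9) + 3*(9--17) + 19*(-17--2)| / 2
= 59.5

59.5


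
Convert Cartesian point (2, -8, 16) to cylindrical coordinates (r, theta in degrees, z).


r = sqrt(2^2 + (-8)^2) = 8.2462
theta = atan2(-8, 2) = 284.0362 deg
z = 16

r = 8.2462, theta = 284.0362 deg, z = 16


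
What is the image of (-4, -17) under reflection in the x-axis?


Reflection across x-axis: (x, y) -> (x, -y)
(-4, -17) -> (-4, 17)

(-4, 17)


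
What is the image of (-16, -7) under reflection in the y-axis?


Reflection across y-axis: (x, y) -> (-x, y)
(-16, -7) -> (16, -7)

(16, -7)


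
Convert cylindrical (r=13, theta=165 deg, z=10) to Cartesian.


x = 13 * cos(165) = -12.557
y = 13 * sin(165) = 3.3646
z = 10

(-12.557, 3.3646, 10)


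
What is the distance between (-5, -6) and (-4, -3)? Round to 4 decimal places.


d = sqrt((-4--5)^2 + (-3--6)^2) = 3.1623

3.1623


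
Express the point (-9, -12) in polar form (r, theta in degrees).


r = sqrt((-9)^2 + (-12)^2) = 15
theta = atan2(-12, -9) = 233.1301 degrees

r = 15, theta = 233.1301 degrees


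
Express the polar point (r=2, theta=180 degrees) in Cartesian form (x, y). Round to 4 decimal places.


x = 2 * cos(180) = -2
y = 2 * sin(180) = 0

(-2, 0)


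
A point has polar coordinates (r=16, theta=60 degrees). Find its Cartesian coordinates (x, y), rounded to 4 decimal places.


x = 16 * cos(60) = 8
y = 16 * sin(60) = 13.8564

(8, 13.8564)


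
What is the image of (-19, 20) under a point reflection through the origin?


Reflection through origin: (x, y) -> (-x, -y)
(-19, 20) -> (19, -20)

(19, -20)


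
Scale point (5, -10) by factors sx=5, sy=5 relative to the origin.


Scaling: (x*sx, y*sy) = (5*5, -10*5) = (25, -50)

(25, -50)


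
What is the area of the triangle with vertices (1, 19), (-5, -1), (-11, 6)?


Area = |x1(y2-y3) + x2(y3-y1) + x3(y1-y2)| / 2
= |1*(-1-6) + -5*(6-19) + -11*(19--1)| / 2
= 81

81


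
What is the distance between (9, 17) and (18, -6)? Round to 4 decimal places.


d = sqrt((18-9)^2 + (-6-17)^2) = 24.6982

24.6982


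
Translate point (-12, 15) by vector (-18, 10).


Translation: (x+dx, y+dy) = (-12+-18, 15+10) = (-30, 25)

(-30, 25)


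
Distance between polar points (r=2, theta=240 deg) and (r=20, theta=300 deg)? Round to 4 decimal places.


d = sqrt(r1^2 + r2^2 - 2*r1*r2*cos(t2-t1))
d = sqrt(2^2 + 20^2 - 2*2*20*cos(300-240)) = 19.0788

19.0788


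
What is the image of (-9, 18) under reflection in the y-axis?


Reflection across y-axis: (x, y) -> (-x, y)
(-9, 18) -> (9, 18)

(9, 18)


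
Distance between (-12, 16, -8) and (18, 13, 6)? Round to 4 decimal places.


d = sqrt((18--12)^2 + (13-16)^2 + (6--8)^2) = 33.2415

33.2415


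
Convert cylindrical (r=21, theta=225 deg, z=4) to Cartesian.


x = 21 * cos(225) = -14.8492
y = 21 * sin(225) = -14.8492
z = 4

(-14.8492, -14.8492, 4)


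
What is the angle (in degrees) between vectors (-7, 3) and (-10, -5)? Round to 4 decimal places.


dot = -7*-10 + 3*-5 = 55
|u| = 7.6158, |v| = 11.1803
cos(angle) = 0.6459
angle = 49.7636 degrees

49.7636 degrees


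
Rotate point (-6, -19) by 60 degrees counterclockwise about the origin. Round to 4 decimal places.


x' = -6*cos(60) - -19*sin(60) = 13.4545
y' = -6*sin(60) + -19*cos(60) = -14.6962

(13.4545, -14.6962)


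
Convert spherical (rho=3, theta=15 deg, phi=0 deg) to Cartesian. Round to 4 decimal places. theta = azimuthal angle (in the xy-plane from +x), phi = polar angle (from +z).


x = 3 * sin(0) * cos(15) = 0
y = 3 * sin(0) * sin(15) = 0
z = 3 * cos(0) = 3

(0, 0, 3)


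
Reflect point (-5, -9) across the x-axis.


Reflection across x-axis: (x, y) -> (x, -y)
(-5, -9) -> (-5, 9)

(-5, 9)


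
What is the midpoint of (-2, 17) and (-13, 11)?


Midpoint = ((-2+-13)/2, (17+11)/2) = (-7.5, 14)

(-7.5, 14)


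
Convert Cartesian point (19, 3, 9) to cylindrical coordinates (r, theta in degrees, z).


r = sqrt(19^2 + 3^2) = 19.2354
theta = atan2(3, 19) = 8.9726 deg
z = 9

r = 19.2354, theta = 8.9726 deg, z = 9


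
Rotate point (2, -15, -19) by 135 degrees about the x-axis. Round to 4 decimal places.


x' = 2
y' = -15*cos(135) - -19*sin(135) = 24.0416
z' = -15*sin(135) + -19*cos(135) = 2.8284

(2, 24.0416, 2.8284)


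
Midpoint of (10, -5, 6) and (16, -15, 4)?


Midpoint = ((10+16)/2, (-5+-15)/2, (6+4)/2) = (13, -10, 5)

(13, -10, 5)


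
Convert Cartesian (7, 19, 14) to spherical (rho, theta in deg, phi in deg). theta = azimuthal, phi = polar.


rho = sqrt(7^2 + 19^2 + 14^2) = 24.6171
theta = atan2(19, 7) = 69.7751 deg
phi = acos(14/24.6171) = 55.3396 deg

rho = 24.6171, theta = 69.7751 deg, phi = 55.3396 deg


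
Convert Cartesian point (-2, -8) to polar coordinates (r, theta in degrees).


r = sqrt((-2)^2 + (-8)^2) = 8.2462
theta = atan2(-8, -2) = 255.9638 degrees

r = 8.2462, theta = 255.9638 degrees


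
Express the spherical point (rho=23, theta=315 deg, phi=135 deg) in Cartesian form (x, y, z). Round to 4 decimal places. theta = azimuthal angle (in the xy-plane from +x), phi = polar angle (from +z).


x = 23 * sin(135) * cos(315) = 11.5
y = 23 * sin(135) * sin(315) = -11.5
z = 23 * cos(135) = -16.2635

(11.5, -11.5, -16.2635)


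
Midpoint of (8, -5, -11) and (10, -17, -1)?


Midpoint = ((8+10)/2, (-5+-17)/2, (-11+-1)/2) = (9, -11, -6)

(9, -11, -6)


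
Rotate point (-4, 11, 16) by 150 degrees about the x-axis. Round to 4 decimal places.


x' = -4
y' = 11*cos(150) - 16*sin(150) = -17.5263
z' = 11*sin(150) + 16*cos(150) = -8.3564

(-4, -17.5263, -8.3564)


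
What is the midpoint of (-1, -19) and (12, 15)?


Midpoint = ((-1+12)/2, (-19+15)/2) = (5.5, -2)

(5.5, -2)


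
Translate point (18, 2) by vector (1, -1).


Translation: (x+dx, y+dy) = (18+1, 2+-1) = (19, 1)

(19, 1)


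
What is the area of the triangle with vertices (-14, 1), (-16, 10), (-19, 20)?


Area = |x1(y2-y3) + x2(y3-y1) + x3(y1-y2)| / 2
= |-14*(10-20) + -16*(20-1) + -19*(1-10)| / 2
= 3.5

3.5


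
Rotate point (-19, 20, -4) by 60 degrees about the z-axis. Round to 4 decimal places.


x' = -19*cos(60) - 20*sin(60) = -26.8205
y' = -19*sin(60) + 20*cos(60) = -6.4545
z' = -4

(-26.8205, -6.4545, -4)


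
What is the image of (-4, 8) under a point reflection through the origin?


Reflection through origin: (x, y) -> (-x, -y)
(-4, 8) -> (4, -8)

(4, -8)


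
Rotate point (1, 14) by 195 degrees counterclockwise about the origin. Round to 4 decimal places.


x' = 1*cos(195) - 14*sin(195) = 2.6575
y' = 1*sin(195) + 14*cos(195) = -13.7818

(2.6575, -13.7818)


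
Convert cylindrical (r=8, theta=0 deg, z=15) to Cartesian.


x = 8 * cos(0) = 8
y = 8 * sin(0) = 0
z = 15

(8, 0, 15)


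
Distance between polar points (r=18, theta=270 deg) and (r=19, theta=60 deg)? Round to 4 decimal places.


d = sqrt(r1^2 + r2^2 - 2*r1*r2*cos(t2-t1))
d = sqrt(18^2 + 19^2 - 2*18*19*cos(60-270)) = 35.7402

35.7402


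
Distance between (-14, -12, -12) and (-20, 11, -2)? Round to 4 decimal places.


d = sqrt((-20--14)^2 + (11--12)^2 + (-2--12)^2) = 25.7876

25.7876


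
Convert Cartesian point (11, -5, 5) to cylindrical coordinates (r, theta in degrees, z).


r = sqrt(11^2 + (-5)^2) = 12.083
theta = atan2(-5, 11) = 335.556 deg
z = 5

r = 12.083, theta = 335.556 deg, z = 5


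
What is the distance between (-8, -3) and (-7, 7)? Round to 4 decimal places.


d = sqrt((-7--8)^2 + (7--3)^2) = 10.0499

10.0499


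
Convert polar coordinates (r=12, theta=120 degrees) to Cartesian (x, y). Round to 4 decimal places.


x = 12 * cos(120) = -6
y = 12 * sin(120) = 10.3923

(-6, 10.3923)


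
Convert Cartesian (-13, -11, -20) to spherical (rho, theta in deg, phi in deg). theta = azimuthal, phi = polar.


rho = sqrt((-13)^2 + (-11)^2 + (-20)^2) = 26.2679
theta = atan2(-11, -13) = 220.2364 deg
phi = acos(-20/26.2679) = 139.5866 deg

rho = 26.2679, theta = 220.2364 deg, phi = 139.5866 deg


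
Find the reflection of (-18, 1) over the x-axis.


Reflection across x-axis: (x, y) -> (x, -y)
(-18, 1) -> (-18, -1)

(-18, -1)


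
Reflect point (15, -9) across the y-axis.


Reflection across y-axis: (x, y) -> (-x, y)
(15, -9) -> (-15, -9)

(-15, -9)


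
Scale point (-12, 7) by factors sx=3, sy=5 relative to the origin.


Scaling: (x*sx, y*sy) = (-12*3, 7*5) = (-36, 35)

(-36, 35)


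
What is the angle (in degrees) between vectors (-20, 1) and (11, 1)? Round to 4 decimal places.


dot = -20*11 + 1*1 = -219
|u| = 20.025, |v| = 11.0454
cos(angle) = -0.9901
angle = 171.9432 degrees

171.9432 degrees


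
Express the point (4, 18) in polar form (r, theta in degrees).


r = sqrt(4^2 + 18^2) = 18.4391
theta = atan2(18, 4) = 77.4712 degrees

r = 18.4391, theta = 77.4712 degrees


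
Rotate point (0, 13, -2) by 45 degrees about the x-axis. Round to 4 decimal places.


x' = 0
y' = 13*cos(45) - -2*sin(45) = 10.6066
z' = 13*sin(45) + -2*cos(45) = 7.7782

(0, 10.6066, 7.7782)


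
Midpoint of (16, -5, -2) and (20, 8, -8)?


Midpoint = ((16+20)/2, (-5+8)/2, (-2+-8)/2) = (18, 1.5, -5)

(18, 1.5, -5)


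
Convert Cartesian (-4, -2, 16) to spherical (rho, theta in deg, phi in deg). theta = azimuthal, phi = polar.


rho = sqrt((-4)^2 + (-2)^2 + 16^2) = 16.6132
theta = atan2(-2, -4) = 206.5651 deg
phi = acos(16/16.6132) = 15.6161 deg

rho = 16.6132, theta = 206.5651 deg, phi = 15.6161 deg


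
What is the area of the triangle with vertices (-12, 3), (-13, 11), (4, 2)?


Area = |x1(y2-y3) + x2(y3-y1) + x3(y1-y2)| / 2
= |-12*(11-2) + -13*(2-3) + 4*(3-11)| / 2
= 63.5

63.5


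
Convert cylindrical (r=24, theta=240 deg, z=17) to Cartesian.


x = 24 * cos(240) = -12
y = 24 * sin(240) = -20.7846
z = 17

(-12, -20.7846, 17)


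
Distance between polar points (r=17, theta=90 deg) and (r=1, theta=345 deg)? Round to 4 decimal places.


d = sqrt(r1^2 + r2^2 - 2*r1*r2*cos(t2-t1))
d = sqrt(17^2 + 1^2 - 2*17*1*cos(345-90)) = 17.2858

17.2858


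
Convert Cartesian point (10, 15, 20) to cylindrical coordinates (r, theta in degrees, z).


r = sqrt(10^2 + 15^2) = 18.0278
theta = atan2(15, 10) = 56.3099 deg
z = 20

r = 18.0278, theta = 56.3099 deg, z = 20


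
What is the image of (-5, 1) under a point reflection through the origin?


Reflection through origin: (x, y) -> (-x, -y)
(-5, 1) -> (5, -1)

(5, -1)


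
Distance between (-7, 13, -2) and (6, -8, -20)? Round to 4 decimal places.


d = sqrt((6--7)^2 + (-8-13)^2 + (-20--2)^2) = 30.5614

30.5614


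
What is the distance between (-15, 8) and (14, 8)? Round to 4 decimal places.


d = sqrt((14--15)^2 + (8-8)^2) = 29

29


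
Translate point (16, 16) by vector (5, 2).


Translation: (x+dx, y+dy) = (16+5, 16+2) = (21, 18)

(21, 18)


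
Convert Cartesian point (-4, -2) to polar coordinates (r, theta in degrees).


r = sqrt((-4)^2 + (-2)^2) = 4.4721
theta = atan2(-2, -4) = 206.5651 degrees

r = 4.4721, theta = 206.5651 degrees
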